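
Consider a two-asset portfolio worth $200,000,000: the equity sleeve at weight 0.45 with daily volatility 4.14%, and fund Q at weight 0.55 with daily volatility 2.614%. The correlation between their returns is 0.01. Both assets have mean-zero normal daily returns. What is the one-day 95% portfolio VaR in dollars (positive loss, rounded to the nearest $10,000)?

σ_p² = 0.45²·4.14² + 0.55²·2.614² + 2·0.01·0.45·0.55·4.14·2.614 = 5.5913 (%²).
σ_p = √5.5913 = 2.365%.
At 95%, z = 1.645.
VaR = 1.645 × 2.365% = 3.890%; on $200,000,000 that is $7,780,000.

$7,780,000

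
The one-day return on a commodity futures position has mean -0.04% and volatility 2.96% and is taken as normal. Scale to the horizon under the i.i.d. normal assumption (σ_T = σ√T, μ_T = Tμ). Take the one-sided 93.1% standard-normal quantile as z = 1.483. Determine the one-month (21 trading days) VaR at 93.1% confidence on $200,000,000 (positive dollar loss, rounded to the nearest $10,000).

σ_{21d} = 2.96% × √21 = 13.564%; μ_{21d} = 21 × -0.04% = -0.840%.
VaR = −(-0.840%) + 1.483 × 13.564% = 20.955%.
On $200,000,000: 0.20955 × $200,000,000 = $41,910,000.

$41,910,000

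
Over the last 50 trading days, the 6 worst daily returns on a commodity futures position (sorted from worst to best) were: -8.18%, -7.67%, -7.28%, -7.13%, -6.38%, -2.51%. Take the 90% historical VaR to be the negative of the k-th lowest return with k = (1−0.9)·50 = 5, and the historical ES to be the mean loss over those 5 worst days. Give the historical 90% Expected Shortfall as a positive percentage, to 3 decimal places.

7.328%

The 5 worst returns sum to -36.64%.
ES = −(-36.64%) / 5 = 7.328%.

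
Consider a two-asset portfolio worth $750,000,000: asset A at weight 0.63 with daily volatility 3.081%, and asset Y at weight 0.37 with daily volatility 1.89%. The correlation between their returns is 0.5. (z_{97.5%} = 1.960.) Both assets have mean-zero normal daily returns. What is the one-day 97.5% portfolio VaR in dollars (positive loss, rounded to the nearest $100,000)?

$34,800,000

σ_p² = 0.63²·3.081² + 0.37²·1.89² + 2·0.5·0.63·0.37·3.081·1.89 = 5.6140 (%²).
σ_p = √5.6140 = 2.369%.
VaR = 1.960 × 2.369% = 4.643%; on $750,000,000 that is $34,822,500.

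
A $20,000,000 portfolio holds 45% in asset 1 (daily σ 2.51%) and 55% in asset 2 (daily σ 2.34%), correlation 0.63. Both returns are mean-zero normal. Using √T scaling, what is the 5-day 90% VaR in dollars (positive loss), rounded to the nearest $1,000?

$1,251,000

σ_p = √(0.45²·2.51² + 0.55²·2.34² + 2·0.63·0.45·0.55·2.51·2.34) = 2.183%.
σ_{5d} = 2.183% × √5 = 4.881%.
z(90%) = 1.282.
VaR = 1.282 × 4.881% = 6.257%; on $20,000,000 that is $1,251,400.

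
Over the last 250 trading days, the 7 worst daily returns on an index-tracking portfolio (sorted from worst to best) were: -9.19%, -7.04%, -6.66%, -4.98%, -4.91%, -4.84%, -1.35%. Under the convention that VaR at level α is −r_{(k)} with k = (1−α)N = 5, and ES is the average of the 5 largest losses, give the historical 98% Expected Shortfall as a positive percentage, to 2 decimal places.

The 5 worst returns sum to -32.78%.
ES = −(-32.78%) / 5 = 6.556% ≈ 6.56%.

6.56%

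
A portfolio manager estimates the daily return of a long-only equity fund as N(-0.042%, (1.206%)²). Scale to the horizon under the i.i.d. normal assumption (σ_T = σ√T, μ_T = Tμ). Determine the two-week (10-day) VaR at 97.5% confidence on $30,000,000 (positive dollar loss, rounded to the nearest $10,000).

At 97.5%, z = 1.960.
σ_{10d} = 1.206% × √10 = 3.814%; μ_{10d} = 10 × -0.042% = -0.420%.
VaR = −(-0.420%) + 1.960 × 3.814% = 7.895%.
On $30,000,000: 0.07895 × $30,000,000 = $2,368,500.

$2,370,000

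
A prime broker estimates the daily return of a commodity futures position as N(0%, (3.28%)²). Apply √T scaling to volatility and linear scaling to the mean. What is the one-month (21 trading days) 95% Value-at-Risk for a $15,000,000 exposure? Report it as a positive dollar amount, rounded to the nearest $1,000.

At 95%, z = 1.645.
σ_{21d} = 3.28% × √21 = 15.031%.
VaR = 1.645 × 15.031% = 24.726%.
On $15,000,000: 0.24726 × $15,000,000 = $3,708,900.

$3,709,000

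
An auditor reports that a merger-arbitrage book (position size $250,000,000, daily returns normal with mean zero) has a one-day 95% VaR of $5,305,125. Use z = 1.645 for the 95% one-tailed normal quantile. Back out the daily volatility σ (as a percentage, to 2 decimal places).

1.29%

VaR as a fraction: $5,305,125 / $250,000,000 = 2.122%.
σ = VaR / z = 2.122% / 1.645 = 1.290%.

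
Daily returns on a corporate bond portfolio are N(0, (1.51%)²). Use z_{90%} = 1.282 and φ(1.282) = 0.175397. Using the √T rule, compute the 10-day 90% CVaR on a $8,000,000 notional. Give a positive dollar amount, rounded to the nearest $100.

$670,000

σ_{10d} = 1.51% × √10 = 4.775%.
ES multiplier = φ(z)/(1−α) = 0.175397/0.1 = 1.754.
ES = 4.775% × 1.754 = 8.375%; on $8,000,000: $670,000.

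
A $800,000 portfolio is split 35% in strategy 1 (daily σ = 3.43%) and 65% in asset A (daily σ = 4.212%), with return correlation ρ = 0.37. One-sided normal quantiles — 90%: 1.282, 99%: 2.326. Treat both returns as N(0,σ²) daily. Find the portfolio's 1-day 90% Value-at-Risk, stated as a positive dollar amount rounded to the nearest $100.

σ_p² = 0.35²·3.43² + 0.65²·4.212² + 2·0.37·0.35·0.65·3.43·4.212 = 11.3689 (%²).
σ_p = √11.3689 = 3.372%.
VaR = 1.282 × 3.372% = 4.323%; on $800,000 that is $34,584.

$34,600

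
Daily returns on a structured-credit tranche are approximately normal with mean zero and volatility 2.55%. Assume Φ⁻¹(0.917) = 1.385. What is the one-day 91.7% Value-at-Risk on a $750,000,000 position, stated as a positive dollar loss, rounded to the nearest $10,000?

$26,490,000

VaR = z·σ = 1.385 × 2.55% = 3.532%.
On $750,000,000: 0.03532 × $750,000,000 = $26,490,000.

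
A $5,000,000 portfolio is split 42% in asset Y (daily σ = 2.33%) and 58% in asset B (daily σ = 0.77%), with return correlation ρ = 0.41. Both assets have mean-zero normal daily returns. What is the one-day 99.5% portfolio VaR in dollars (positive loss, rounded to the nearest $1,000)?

σ_p² = 0.42²·2.33² + 0.58²·0.77² + 2·0.41·0.42·0.58·2.33·0.77 = 1.5155 (%²).
σ_p = √1.5155 = 1.231%.
At 99.5%, z = 2.576.
VaR = 2.576 × 1.231% = 3.171%; on $5,000,000 that is $158,550.

$159,000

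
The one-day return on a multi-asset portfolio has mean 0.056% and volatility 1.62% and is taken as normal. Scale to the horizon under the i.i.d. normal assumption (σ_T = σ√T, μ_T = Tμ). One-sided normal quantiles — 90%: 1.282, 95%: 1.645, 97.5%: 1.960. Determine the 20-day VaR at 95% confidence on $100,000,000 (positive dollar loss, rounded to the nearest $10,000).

σ_{20d} = 1.62% × √20 = 7.245%; μ_{20d} = 20 × 0.056% = 1.120%.
VaR = −(1.120%) + 1.645 × 7.245% = 10.798%.
On $100,000,000: 0.10798 × $100,000,000 = $10,798,000.

$10,800,000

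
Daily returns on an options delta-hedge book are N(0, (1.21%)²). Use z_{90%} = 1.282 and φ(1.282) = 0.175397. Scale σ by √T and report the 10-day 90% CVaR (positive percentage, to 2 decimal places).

σ_{10d} = 1.21% × √10 = 3.826%.
ES multiplier = φ(z)/(1−α) = 0.175397/0.1 = 1.754.
ES = 3.826% × 1.754 = 6.711%.

6.71%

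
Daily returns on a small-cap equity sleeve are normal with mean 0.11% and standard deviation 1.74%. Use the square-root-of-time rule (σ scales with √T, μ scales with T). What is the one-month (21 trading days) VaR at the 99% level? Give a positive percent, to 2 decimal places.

16.24%

At 99%, z = 2.326.
σ_{21d} = 1.74% × √21 = 7.974%; μ_{21d} = 21 × 0.11% = 2.310%.
VaR = −(2.310%) + 2.326 × 7.974% = 16.238%.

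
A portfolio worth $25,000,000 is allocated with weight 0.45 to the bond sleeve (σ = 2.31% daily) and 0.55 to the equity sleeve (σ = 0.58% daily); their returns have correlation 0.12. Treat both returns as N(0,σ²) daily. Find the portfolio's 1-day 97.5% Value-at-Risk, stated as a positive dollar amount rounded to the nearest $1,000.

$550,000

σ_p² = 0.45²·2.31² + 0.55²·0.58² + 2·0.12·0.45·0.55·2.31·0.58 = 1.2619 (%²).
σ_p = √1.2619 = 1.123%.
At 97.5%, z = 1.960.
VaR = 1.960 × 1.123% = 2.201%; on $25,000,000 that is $550,250.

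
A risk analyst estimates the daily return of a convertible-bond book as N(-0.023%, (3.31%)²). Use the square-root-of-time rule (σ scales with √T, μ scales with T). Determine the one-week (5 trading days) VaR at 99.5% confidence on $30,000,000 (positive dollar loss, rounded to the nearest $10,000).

At 99.5%, z = 2.576.
σ_{5d} = 3.31% × √5 = 7.401%; μ_{5d} = 5 × -0.023% = -0.115%.
VaR = −(-0.115%) + 2.576 × 7.401% = 19.180%.
On $30,000,000: 0.19180 × $30,000,000 = $5,754,000.

$5,750,000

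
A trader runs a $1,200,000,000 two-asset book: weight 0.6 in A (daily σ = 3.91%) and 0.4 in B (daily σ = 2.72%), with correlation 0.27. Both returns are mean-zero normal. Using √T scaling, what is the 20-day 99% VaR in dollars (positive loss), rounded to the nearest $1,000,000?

$355,000,000

σ_p = √(0.6²·3.91² + 0.4²·2.72² + 2·0.27·0.6·0.4·3.91·2.72) = 2.840%.
σ_{20d} = 2.840% × √20 = 12.701%.
z(99%) = 2.326.
VaR = 2.326 × 12.701% = 29.543%; on $1,200,000,000 that is $354,516,000.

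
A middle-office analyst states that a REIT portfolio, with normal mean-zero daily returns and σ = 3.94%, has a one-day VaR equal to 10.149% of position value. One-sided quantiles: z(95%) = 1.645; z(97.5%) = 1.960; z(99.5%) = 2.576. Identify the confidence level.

Implied z = VaR/σ = 10.149 / 3.94 = 2.576.
This matches z(99.5%) = 2.576.

99.5%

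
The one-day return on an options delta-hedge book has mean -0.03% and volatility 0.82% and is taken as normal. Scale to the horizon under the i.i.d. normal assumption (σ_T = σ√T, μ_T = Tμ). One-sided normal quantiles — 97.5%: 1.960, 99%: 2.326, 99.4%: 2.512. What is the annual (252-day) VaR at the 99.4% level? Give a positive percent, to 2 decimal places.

σ_{252d} = 0.82% × √252 = 13.017%; μ_{252d} = 252 × -0.03% = -7.560%.
VaR = −(-7.560%) + 2.512 × 13.017% = 40.259%.

40.26%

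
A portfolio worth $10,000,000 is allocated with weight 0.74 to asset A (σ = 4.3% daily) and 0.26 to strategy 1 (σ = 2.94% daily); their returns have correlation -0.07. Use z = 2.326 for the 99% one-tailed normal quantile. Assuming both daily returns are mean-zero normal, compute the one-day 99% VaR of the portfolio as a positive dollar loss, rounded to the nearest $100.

σ_p² = 0.74²·4.3² + 0.26²·2.94² + 2·-0.07·0.74·0.26·4.3·2.94 = 10.3689 (%²).
σ_p = √10.3689 = 3.220%.
VaR = 2.326 × 3.220% = 7.490%; on $10,000,000 that is $749,000.

$749,000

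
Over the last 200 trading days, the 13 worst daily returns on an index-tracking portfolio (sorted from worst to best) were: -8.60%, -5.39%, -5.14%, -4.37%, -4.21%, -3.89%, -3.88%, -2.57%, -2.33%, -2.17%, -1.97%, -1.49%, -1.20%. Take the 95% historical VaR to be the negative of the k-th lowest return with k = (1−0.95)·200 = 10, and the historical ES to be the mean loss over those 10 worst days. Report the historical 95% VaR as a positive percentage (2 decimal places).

k = 10; the 10th lowest return is -2.17%, so VaR = 2.17%.

2.17%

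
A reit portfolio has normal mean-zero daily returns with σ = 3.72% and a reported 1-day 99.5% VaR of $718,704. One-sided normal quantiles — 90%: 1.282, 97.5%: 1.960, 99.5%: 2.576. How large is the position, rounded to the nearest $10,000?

VaR as a fraction of value: z·σ = 2.576 × 3.72% = 9.58272%.
Position = $718,704 / 0.0958272 = $7,500,000.

$7,500,000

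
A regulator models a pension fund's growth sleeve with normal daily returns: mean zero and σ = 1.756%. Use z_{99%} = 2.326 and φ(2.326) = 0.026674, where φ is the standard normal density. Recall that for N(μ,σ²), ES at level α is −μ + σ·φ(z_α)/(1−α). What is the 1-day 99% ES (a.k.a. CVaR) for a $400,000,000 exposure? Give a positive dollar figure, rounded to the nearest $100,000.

$18,700,000

Tail multiplier: φ(z)/(1−α) = 0.026674 / 0.01 = 2.667.
ES = 1.756% × 2.667 = 4.683%.
On $400,000,000: 0.04683 × $400,000,000 = $18,732,000.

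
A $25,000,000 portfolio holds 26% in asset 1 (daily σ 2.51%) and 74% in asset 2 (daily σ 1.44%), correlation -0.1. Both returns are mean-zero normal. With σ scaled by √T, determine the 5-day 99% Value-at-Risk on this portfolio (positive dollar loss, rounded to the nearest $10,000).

$1,550,000

σ_p = √(0.26²·2.51² + 0.74²·1.44² + 2·-0.1·0.26·0.74·2.51·1.44) = 1.193%.
σ_{5d} = 1.193% × √5 = 2.668%.
z(99%) = 2.326.
VaR = 2.326 × 2.668% = 6.206%; on $25,000,000 that is $1,551,500.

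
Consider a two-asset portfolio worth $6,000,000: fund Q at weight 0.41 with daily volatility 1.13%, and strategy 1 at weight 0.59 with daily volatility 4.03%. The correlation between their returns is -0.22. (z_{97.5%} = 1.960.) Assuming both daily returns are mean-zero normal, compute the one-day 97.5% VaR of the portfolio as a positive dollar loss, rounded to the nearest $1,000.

σ_p² = 0.41²·1.13² + 0.59²·4.03² + 2·-0.22·0.41·0.59·1.13·4.03 = 5.3834 (%²).
σ_p = √5.3834 = 2.320%.
VaR = 1.960 × 2.320% = 4.547%; on $6,000,000 that is $272,820.

$273,000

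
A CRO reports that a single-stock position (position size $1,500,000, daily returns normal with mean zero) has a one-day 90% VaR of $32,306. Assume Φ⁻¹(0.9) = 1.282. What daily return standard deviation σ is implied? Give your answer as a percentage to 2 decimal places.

1.68%

VaR as a fraction: $32,306 / $1,500,000 = 2.154%.
σ = VaR / z = 2.154% / 1.282 = 1.680%.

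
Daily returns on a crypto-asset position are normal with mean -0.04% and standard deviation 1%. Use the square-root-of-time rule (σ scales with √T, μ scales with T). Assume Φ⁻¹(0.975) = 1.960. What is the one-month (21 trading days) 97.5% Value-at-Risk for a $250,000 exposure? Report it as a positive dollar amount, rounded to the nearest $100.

$24,600

σ_{21d} = 1% × √21 = 4.583%; μ_{21d} = 21 × -0.04% = -0.840%.
VaR = −(-0.840%) + 1.960 × 4.583% = 9.823%.
On $250,000: 0.09823 × $250,000 = $24,558.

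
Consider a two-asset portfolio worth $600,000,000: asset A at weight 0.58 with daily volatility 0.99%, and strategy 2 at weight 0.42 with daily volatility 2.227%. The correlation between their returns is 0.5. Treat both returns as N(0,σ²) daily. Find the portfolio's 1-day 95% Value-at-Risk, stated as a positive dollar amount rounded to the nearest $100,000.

$13,000,000

σ_p² = 0.58²·0.99² + 0.42²·2.227² + 2·0.5·0.58·0.42·0.99·2.227 = 1.7416 (%²).
σ_p = √1.7416 = 1.320%.
At 95%, z = 1.645.
VaR = 1.645 × 1.320% = 2.171%; on $600,000,000 that is $13,026,000.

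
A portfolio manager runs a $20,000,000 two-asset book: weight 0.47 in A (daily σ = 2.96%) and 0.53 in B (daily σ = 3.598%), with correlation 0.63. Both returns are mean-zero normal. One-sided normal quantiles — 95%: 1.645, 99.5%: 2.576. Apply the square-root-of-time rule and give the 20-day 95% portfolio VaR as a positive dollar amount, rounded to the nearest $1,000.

$4,393,000

σ_p = √(0.47²·2.96² + 0.53²·3.598² + 2·0.63·0.47·0.53·2.96·3.598) = 2.986%.
σ_{20d} = 2.986% × √20 = 13.354%.
VaR = 1.645 × 13.354% = 21.967%; on $20,000,000 that is $4,393,400.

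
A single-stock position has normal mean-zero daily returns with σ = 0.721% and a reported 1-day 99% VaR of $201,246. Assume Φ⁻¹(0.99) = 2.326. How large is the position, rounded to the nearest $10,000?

$12,000,000

VaR as a fraction of value: z·σ = 2.326 × 0.721% = 1.67705%.
Position = $201,246 / 0.0167705 = $12,000,029.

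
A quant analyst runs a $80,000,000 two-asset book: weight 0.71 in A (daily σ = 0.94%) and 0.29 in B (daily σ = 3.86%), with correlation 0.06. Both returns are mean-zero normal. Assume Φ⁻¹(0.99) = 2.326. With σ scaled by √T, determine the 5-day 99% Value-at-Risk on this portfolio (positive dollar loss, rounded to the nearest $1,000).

$5,564,000

σ_p = √(0.71²·0.94² + 0.29²·3.86² + 2·0.06·0.71·0.29·0.94·3.86) = 1.337%.
σ_{5d} = 1.337% × √5 = 2.990%.
VaR = 2.326 × 2.990% = 6.955%; on $80,000,000 that is $5,564,000.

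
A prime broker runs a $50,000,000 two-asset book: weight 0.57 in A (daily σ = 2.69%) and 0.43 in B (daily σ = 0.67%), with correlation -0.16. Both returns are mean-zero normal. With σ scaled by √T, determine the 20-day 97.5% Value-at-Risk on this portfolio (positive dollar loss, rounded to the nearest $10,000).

σ_p = √(0.57²·2.69² + 0.43²·0.67² + 2·-0.16·0.57·0.43·2.69·0.67) = 1.514%.
σ_{20d} = 1.514% × √20 = 6.771%.
z(97.5%) = 1.960.
VaR = 1.960 × 6.771% = 13.271%; on $50,000,000 that is $6,635,500.

$6,640,000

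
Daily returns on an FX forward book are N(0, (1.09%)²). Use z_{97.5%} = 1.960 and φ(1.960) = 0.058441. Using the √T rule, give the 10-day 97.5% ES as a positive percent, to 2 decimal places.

8.06%

σ_{10d} = 1.09% × √10 = 3.447%.
ES multiplier = φ(z)/(1−α) = 0.058441/0.025 = 2.338.
ES = 3.447% × 2.338 = 8.059%.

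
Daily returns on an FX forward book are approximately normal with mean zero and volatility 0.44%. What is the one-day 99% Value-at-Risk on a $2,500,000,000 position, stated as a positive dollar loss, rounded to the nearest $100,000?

$25,600,000

At 99% one-sided, z = 2.326.
VaR = z·σ = 2.326 × 0.44% = 1.023%.
On $2,500,000,000: 0.01023 × $2,500,000,000 = $25,575,000.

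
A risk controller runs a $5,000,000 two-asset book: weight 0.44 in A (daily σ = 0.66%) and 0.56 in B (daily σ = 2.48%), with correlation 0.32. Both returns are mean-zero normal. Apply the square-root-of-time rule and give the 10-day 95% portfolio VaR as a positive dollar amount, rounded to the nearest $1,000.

σ_p = √(0.44²·0.66² + 0.56²·2.48² + 2·0.32·0.44·0.56·0.66·2.48) = 1.507%.
σ_{10d} = 1.507% × √10 = 4.766%.
z(95%) = 1.645.
VaR = 1.645 × 4.766% = 7.840%; on $5,000,000 that is $392,000.

$392,000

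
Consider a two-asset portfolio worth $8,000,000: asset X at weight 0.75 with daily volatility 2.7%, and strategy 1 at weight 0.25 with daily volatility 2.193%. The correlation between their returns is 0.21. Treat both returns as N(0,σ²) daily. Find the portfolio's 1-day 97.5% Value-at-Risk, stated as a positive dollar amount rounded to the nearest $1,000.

$346,000

σ_p² = 0.75²·2.7² + 0.25²·2.193² + 2·0.21·0.75·0.25·2.7·2.193 = 4.8675 (%²).
σ_p = √4.8675 = 2.206%.
At 97.5%, z = 1.960.
VaR = 1.960 × 2.206% = 4.324%; on $8,000,000 that is $345,920.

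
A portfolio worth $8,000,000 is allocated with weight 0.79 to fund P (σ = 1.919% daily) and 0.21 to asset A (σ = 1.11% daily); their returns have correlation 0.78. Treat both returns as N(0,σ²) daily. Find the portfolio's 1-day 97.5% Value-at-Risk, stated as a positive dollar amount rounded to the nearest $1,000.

σ_p² = 0.79²·1.919² + 0.21²·1.11² + 2·0.78·0.79·0.21·1.919·1.11 = 2.9039 (%²).
σ_p = √2.9039 = 1.704%.
At 97.5%, z = 1.960.
VaR = 1.960 × 1.704% = 3.340%; on $8,000,000 that is $267,200.

$267,000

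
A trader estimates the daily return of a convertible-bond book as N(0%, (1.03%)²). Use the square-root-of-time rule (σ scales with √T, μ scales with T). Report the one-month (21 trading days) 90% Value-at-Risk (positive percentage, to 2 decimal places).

6.05%

At 90%, z = 1.282.
σ_{21d} = 1.03% × √21 = 4.720%.
VaR = 1.282 × 4.720% = 6.051%.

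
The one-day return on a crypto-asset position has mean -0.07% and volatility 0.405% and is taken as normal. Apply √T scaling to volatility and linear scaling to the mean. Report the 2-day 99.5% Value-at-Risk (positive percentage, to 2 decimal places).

At 99.5%, z = 2.576.
σ_{2d} = 0.405% × √2 = 0.573%; μ_{2d} = 2 × -0.07% = -0.140%.
VaR = −(-0.140%) + 2.576 × 0.573% = 1.616%.

1.62%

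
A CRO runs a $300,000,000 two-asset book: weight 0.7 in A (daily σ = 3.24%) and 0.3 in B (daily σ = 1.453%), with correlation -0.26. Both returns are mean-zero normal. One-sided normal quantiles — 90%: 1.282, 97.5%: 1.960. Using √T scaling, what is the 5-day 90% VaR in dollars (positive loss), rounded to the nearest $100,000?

$18,900,000

σ_p = √(0.7²·3.24² + 0.3²·1.453² + 2·-0.26·0.7·0.3·3.24·1.453) = 2.195%.
σ_{5d} = 2.195% × √5 = 4.908%.
VaR = 1.282 × 4.908% = 6.292%; on $300,000,000 that is $18,876,000.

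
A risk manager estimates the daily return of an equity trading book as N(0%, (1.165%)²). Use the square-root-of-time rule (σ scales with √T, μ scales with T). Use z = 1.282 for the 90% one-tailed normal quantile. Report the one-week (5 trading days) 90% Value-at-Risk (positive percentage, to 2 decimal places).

σ_{5d} = 1.165% × √5 = 2.605%.
VaR = 1.282 × 2.605% = 3.340%.

3.34%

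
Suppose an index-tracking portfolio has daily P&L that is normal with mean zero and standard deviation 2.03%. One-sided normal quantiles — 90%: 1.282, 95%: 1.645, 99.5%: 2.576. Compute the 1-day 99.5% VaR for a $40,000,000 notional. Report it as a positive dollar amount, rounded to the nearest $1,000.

$2,092,000

VaR = z·σ = 2.576 × 2.03% = 5.229%.
On $40,000,000: 0.05229 × $40,000,000 = $2,091,600.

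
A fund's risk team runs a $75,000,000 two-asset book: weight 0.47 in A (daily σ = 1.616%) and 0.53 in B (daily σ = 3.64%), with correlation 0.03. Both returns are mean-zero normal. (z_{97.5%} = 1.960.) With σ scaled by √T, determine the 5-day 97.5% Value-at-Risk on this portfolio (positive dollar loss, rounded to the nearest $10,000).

$6,880,000

σ_p = √(0.47²·1.616² + 0.53²·3.64² + 2·0.03·0.47·0.53·1.616·3.64) = 2.094%.
σ_{5d} = 2.094% × √5 = 4.682%.
VaR = 1.960 × 4.682% = 9.177%; on $75,000,000 that is $6,882,750.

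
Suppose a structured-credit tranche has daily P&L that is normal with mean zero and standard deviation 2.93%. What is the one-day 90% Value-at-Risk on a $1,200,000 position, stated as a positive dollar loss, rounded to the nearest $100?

$45,100

At 90% one-sided, z = 1.282.
VaR = z·σ = 1.282 × 2.93% = 3.756%.
On $1,200,000: 0.03756 × $1,200,000 = $45,072.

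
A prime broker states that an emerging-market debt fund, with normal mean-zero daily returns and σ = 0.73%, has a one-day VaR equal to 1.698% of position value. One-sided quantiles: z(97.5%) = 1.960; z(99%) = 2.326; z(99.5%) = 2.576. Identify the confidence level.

Implied z = VaR/σ = 1.698 / 0.73 = 2.326.
This matches z(99%) = 2.326.

99%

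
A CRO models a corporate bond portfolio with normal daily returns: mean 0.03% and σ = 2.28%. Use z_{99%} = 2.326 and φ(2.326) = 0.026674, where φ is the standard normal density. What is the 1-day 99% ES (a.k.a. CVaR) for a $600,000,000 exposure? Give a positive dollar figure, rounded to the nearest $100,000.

$36,300,000

Tail multiplier: φ(z)/(1−α) = 0.026674 / 0.01 = 2.667.
ES = −(0.03%) + 2.28% × 2.667 = 6.051%.
On $600,000,000: 0.06051 × $600,000,000 = $36,306,000.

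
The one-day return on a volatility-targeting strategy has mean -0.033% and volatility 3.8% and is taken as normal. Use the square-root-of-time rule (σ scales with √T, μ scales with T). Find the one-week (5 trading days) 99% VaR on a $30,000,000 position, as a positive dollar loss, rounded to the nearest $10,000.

At 99%, z = 2.326.
σ_{5d} = 3.8% × √5 = 8.497%; μ_{5d} = 5 × -0.033% = -0.165%.
VaR = −(-0.165%) + 2.326 × 8.497% = 19.929%.
On $30,000,000: 0.19929 × $30,000,000 = $5,978,700.

$5,980,000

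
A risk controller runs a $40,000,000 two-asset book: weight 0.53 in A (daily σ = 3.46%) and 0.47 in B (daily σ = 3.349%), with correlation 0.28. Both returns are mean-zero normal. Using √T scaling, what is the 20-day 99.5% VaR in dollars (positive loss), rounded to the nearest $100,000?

σ_p = √(0.53²·3.46² + 0.47²·3.349² + 2·0.28·0.53·0.47·3.46·3.349) = 2.731%.
σ_{20d} = 2.731% × √20 = 12.213%.
z(99.5%) = 2.576.
VaR = 2.576 × 12.213% = 31.461%; on $40,000,000 that is $12,584,400.

$12,600,000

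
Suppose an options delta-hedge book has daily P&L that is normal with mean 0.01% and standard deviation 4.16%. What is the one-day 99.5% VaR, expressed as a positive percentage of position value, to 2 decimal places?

10.71%

At 99.5% one-sided, z = 2.576.
VaR = −μ + z·σ = −(0.01%) + 2.576 × 4.16% = 10.706%.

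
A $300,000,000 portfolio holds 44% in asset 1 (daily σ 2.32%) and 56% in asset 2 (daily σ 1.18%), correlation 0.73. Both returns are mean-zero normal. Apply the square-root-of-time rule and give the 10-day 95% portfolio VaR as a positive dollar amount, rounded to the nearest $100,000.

$24,500,000

σ_p = √(0.44²·2.32² + 0.56²·1.18² + 2·0.73·0.44·0.56·2.32·1.18) = 1.570%.
σ_{10d} = 1.570% × √10 = 4.965%.
z(95%) = 1.645.
VaR = 1.645 × 4.965% = 8.167%; on $300,000,000 that is $24,501,000.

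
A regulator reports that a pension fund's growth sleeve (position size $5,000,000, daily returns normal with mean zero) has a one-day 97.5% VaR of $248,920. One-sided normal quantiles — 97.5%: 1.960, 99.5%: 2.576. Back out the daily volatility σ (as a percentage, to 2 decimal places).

2.54%

VaR as a fraction: $248,920 / $5,000,000 = 4.978%.
σ = VaR / z = 4.978% / 1.960 = 2.540%.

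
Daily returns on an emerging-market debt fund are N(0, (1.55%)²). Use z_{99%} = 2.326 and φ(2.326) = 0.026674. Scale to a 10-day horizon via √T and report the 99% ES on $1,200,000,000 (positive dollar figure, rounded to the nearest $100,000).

$156,900,000

σ_{10d} = 1.55% × √10 = 4.902%.
ES multiplier = φ(z)/(1−α) = 0.026674/0.01 = 2.667.
ES = 4.902% × 2.667 = 13.074%; on $1,200,000,000: $156,888,000.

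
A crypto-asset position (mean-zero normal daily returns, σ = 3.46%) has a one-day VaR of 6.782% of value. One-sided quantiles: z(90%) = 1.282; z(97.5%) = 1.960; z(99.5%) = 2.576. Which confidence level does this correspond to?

97.5%

Implied z = VaR/σ = 6.782 / 3.46 = 1.960.
This matches z(97.5%) = 1.960.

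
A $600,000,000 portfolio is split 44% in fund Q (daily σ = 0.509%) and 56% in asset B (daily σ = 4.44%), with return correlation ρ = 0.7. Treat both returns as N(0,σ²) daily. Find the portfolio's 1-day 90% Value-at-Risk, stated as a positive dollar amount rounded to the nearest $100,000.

σ_p² = 0.44²·0.509² + 0.56²·4.44² + 2·0.7·0.44·0.56·0.509·4.44 = 7.0119 (%²).
σ_p = √7.0119 = 2.648%.
At 90%, z = 1.282.
VaR = 1.282 × 2.648% = 3.395%; on $600,000,000 that is $20,370,000.

$20,400,000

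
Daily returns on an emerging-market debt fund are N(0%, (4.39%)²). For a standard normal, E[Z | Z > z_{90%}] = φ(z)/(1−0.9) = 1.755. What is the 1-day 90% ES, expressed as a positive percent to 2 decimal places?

7.70%

ES = 4.39% × 1.755 = 7.704%.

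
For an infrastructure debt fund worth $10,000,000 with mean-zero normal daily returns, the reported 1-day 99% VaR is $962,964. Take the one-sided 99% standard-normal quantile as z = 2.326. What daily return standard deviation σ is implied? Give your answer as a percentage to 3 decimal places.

4.140%

VaR as a fraction: $962,964 / $10,000,000 = 9.630%.
σ = VaR / z = 9.630% / 2.326 = 4.140%.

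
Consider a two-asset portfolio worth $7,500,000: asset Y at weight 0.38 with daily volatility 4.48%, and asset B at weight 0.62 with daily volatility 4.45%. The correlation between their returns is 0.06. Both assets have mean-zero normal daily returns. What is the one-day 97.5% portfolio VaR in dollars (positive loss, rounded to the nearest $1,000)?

σ_p² = 0.38²·4.48² + 0.62²·4.45² + 2·0.06·0.38·0.62·4.48·4.45 = 11.0739 (%²).
σ_p = √11.0739 = 3.328%.
At 97.5%, z = 1.960.
VaR = 1.960 × 3.328% = 6.523%; on $7,500,000 that is $489,225.

$489,000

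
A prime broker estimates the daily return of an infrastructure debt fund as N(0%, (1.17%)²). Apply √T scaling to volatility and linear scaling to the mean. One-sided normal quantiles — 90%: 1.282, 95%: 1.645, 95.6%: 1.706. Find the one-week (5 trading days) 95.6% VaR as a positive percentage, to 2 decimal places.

σ_{5d} = 1.17% × √5 = 2.616%.
VaR = 1.706 × 2.616% = 4.463%.

4.46%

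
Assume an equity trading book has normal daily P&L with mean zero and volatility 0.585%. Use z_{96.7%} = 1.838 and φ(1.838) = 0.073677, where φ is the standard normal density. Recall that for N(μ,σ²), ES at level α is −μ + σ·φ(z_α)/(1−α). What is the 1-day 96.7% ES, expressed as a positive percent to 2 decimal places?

Tail multiplier: φ(z)/(1−α) = 0.073677 / 0.033 = 2.233.
ES = 0.585% × 2.233 = 1.306%.

1.31%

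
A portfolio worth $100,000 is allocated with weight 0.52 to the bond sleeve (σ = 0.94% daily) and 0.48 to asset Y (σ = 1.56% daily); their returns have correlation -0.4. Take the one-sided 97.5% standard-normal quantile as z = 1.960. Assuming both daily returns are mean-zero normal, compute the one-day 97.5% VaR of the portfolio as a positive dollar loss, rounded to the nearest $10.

$1,400

σ_p² = 0.52²·0.94² + 0.48²·1.56² + 2·-0.4·0.52·0.48·0.94·1.56 = 0.5068 (%²).
σ_p = √0.5068 = 0.712%.
VaR = 1.960 × 0.712% = 1.396%; on $100,000 that is $1,396.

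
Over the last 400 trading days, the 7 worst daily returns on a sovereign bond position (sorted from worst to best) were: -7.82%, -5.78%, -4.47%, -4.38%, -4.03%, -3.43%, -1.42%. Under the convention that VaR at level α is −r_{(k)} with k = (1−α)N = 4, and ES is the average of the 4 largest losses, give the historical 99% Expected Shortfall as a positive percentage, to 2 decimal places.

The 4 worst returns sum to -22.45%.
ES = −(-22.45%) / 4 = 5.6125% ≈ 5.61%.

5.61%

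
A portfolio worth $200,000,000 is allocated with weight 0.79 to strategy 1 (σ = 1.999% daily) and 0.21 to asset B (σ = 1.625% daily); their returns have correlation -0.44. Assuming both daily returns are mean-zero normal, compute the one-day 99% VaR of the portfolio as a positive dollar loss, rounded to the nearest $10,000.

σ_p² = 0.79²·1.999² + 0.21²·1.625² + 2·-0.44·0.79·0.21·1.999·1.625 = 2.1361 (%²).
σ_p = √2.1361 = 1.462%.
At 99%, z = 2.326.
VaR = 2.326 × 1.462% = 3.401%; on $200,000,000 that is $6,802,000.

$6,800,000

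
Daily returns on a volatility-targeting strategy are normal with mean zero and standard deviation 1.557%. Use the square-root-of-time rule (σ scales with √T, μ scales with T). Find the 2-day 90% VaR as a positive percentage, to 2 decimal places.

2.82%

At 90%, z = 1.282.
σ_{2d} = 1.557% × √2 = 2.202%.
VaR = 1.282 × 2.202% = 2.823%.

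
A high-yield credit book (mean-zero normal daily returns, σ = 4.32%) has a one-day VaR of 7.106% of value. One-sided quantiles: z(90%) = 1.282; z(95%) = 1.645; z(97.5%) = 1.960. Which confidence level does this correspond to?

95%

Implied z = VaR/σ = 7.106 / 4.32 = 1.645.
This matches z(95%) = 1.645.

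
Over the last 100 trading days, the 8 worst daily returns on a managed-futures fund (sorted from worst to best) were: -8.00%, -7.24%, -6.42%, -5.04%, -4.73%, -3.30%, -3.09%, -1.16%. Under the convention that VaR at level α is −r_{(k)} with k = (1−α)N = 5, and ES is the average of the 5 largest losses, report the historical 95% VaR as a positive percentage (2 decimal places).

k = 5; the 5th lowest return is -4.73%, so VaR = 4.73%.

4.73%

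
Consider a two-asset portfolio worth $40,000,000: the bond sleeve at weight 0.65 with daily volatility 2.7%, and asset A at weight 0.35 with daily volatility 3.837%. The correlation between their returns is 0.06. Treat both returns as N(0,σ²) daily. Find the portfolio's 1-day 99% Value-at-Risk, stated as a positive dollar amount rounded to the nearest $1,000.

$2,115,000

σ_p² = 0.65²·2.7² + 0.35²·3.837² + 2·0.06·0.65·0.35·2.7·3.837 = 5.1664 (%²).
σ_p = √5.1664 = 2.273%.
At 99%, z = 2.326.
VaR = 2.326 × 2.273% = 5.287%; on $40,000,000 that is $2,114,800.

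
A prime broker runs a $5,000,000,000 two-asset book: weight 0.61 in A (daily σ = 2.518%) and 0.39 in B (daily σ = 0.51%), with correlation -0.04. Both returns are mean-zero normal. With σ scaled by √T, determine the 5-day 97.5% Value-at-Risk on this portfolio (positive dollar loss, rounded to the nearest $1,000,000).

$338,000,000

σ_p = √(0.61²·2.518² + 0.39²·0.51² + 2·-0.04·0.61·0.39·2.518·0.51) = 1.541%.
σ_{5d} = 1.541% × √5 = 3.446%.
z(97.5%) = 1.960.
VaR = 1.960 × 3.446% = 6.754%; on $5,000,000,000 that is $337,700,000.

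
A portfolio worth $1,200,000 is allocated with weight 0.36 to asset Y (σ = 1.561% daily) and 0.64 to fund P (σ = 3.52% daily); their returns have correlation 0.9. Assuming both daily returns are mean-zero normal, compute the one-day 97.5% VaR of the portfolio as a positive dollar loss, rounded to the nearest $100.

σ_p² = 0.36²·1.561² + 0.64²·3.52² + 2·0.9·0.36·0.64·1.561·3.52 = 7.6697 (%²).
σ_p = √7.6697 = 2.769%.
At 97.5%, z = 1.960.
VaR = 1.960 × 2.769% = 5.427%; on $1,200,000 that is $65,124.

$65,100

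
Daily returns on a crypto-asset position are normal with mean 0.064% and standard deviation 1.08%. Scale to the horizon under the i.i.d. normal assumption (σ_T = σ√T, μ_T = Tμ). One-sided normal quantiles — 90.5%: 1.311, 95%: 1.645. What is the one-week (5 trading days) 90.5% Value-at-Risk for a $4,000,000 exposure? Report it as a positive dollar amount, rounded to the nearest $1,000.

$114,000

σ_{5d} = 1.08% × √5 = 2.415%; μ_{5d} = 5 × 0.064% = 0.320%.
VaR = −(0.320%) + 1.311 × 2.415% = 2.846%.
On $4,000,000: 0.02846 × $4,000,000 = $113,840.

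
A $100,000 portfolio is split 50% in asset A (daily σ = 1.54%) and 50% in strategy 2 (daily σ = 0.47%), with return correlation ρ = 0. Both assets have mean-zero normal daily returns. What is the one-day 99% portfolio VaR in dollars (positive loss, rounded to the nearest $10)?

$1,870

σ_p² = 0.5²·1.54² + 0.5²·0.47² + 2·0·0.5·0.5·1.54·0.47 = 0.6481 (%²).
σ_p = √0.6481 = 0.805%.
At 99%, z = 2.326.
VaR = 2.326 × 0.805% = 1.872%; on $100,000 that is $1,872.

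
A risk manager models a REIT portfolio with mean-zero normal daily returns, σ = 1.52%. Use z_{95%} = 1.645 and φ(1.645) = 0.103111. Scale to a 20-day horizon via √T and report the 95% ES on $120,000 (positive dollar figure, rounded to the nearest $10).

σ_{20d} = 1.52% × √20 = 6.798%.
ES multiplier = φ(z)/(1−α) = 0.103111/0.05 = 2.062.
ES = 6.798% × 2.062 = 14.017%; on $120,000: $16,820.

$16,820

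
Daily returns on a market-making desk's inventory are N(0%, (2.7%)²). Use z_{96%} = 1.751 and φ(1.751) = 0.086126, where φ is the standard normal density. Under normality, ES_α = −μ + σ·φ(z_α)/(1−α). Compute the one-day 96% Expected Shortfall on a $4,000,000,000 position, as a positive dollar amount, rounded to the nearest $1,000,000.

Tail multiplier: φ(z)/(1−α) = 0.086126 / 0.04 = 2.153.
ES = 2.7% × 2.153 = 5.813%.
On $4,000,000,000: 0.05813 × $4,000,000,000 = $232,520,000.

$233,000,000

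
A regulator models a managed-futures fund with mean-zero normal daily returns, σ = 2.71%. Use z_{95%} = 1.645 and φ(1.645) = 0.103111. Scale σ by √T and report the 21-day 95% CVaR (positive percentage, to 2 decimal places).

25.61%

σ_{21d} = 2.71% × √21 = 12.419%.
ES multiplier = φ(z)/(1−α) = 0.103111/0.05 = 2.062.
ES = 12.419% × 2.062 = 25.608%.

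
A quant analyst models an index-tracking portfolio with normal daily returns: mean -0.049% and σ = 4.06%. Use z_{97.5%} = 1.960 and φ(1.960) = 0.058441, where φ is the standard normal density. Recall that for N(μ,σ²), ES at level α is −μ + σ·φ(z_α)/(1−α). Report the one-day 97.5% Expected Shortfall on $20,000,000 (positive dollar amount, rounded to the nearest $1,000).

$1,908,000

Tail multiplier: φ(z)/(1−α) = 0.058441 / 0.025 = 2.338.
ES = −(-0.049%) + 4.06% × 2.338 = 9.541%.
On $20,000,000: 0.09541 × $20,000,000 = $1,908,200.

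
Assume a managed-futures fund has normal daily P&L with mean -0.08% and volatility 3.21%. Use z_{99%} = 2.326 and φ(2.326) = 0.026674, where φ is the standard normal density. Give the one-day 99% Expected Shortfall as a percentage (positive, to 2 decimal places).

8.64%

Tail multiplier: φ(z)/(1−α) = 0.026674 / 0.01 = 2.667.
ES = −(-0.08%) + 3.21% × 2.667 = 8.641%.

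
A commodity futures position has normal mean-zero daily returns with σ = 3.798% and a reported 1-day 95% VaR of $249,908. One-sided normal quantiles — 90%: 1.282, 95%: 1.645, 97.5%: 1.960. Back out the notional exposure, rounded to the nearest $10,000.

$4,000,000

VaR as a fraction of value: z·σ = 1.645 × 3.798% = 6.24771%.
Position = $249,908 / 0.0624771 = $3,999,994.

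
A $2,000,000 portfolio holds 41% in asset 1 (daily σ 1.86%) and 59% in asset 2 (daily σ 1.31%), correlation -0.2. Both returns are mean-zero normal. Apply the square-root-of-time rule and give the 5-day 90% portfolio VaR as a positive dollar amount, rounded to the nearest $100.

σ_p = √(0.41²·1.86² + 0.59²·1.31² + 2·-0.2·0.41·0.59·1.86·1.31) = 0.971%.
σ_{5d} = 0.971% × √5 = 2.171%.
z(90%) = 1.282.
VaR = 1.282 × 2.171% = 2.783%; on $2,000,000 that is $55,660.

$55,700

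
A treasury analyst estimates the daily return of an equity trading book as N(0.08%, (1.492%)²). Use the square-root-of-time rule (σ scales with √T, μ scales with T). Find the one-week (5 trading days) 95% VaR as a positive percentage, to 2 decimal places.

5.09%

At 95%, z = 1.645.
σ_{5d} = 1.492% × √5 = 3.336%; μ_{5d} = 5 × 0.08% = 0.400%.
VaR = −(0.400%) + 1.645 × 3.336% = 5.088%.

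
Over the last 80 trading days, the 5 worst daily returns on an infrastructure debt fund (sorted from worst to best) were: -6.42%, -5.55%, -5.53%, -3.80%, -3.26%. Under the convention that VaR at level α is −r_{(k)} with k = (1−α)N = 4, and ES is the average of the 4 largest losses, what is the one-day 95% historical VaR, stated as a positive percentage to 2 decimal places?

3.80%

k = 4; the 4th lowest return is -3.80%, so VaR = 3.80%.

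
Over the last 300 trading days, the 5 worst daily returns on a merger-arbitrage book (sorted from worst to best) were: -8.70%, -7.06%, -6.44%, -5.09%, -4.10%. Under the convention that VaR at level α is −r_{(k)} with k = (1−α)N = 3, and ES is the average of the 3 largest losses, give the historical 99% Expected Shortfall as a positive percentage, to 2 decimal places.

7.40%

The 3 worst returns sum to -22.20%.
ES = −(-22.20%) / 3 = 7.4% ≈ 7.40%.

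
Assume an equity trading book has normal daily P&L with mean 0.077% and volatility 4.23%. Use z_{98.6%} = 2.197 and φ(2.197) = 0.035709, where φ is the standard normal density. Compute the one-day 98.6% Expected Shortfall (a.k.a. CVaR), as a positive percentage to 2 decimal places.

10.71%

Tail multiplier: φ(z)/(1−α) = 0.035709 / 0.014 = 2.551.
ES = −(0.077%) + 4.23% × 2.551 = 10.714%.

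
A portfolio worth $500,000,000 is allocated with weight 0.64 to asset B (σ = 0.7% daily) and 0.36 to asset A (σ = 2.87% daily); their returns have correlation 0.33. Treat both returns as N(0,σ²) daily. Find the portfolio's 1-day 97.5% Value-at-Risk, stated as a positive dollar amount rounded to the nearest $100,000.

σ_p² = 0.64²·0.7² + 0.36²·2.87² + 2·0.33·0.64·0.36·0.7·2.87 = 1.5737 (%²).
σ_p = √1.5737 = 1.254%.
At 97.5%, z = 1.960.
VaR = 1.960 × 1.254% = 2.458%; on $500,000,000 that is $12,290,000.

$12,300,000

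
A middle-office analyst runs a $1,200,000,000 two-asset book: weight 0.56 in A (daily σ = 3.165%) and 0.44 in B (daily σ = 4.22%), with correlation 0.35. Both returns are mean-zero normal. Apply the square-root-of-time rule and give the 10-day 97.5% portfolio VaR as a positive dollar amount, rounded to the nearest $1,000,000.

$222,000,000

σ_p = √(0.56²·3.165² + 0.44²·4.22² + 2·0.35·0.56·0.44·3.165·4.22) = 2.982%.
σ_{10d} = 2.982% × √10 = 9.430%.
z(97.5%) = 1.960.
VaR = 1.960 × 9.430% = 18.483%; on $1,200,000,000 that is $221,796,000.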